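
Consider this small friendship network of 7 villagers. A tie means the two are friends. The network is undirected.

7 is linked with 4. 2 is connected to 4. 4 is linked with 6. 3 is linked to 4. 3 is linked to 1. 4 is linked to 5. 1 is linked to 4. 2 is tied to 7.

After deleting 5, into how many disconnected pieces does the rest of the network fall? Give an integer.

1

5's neighbors (4) remain reachable from one another through other ties, so the rest of the network stays in one piece.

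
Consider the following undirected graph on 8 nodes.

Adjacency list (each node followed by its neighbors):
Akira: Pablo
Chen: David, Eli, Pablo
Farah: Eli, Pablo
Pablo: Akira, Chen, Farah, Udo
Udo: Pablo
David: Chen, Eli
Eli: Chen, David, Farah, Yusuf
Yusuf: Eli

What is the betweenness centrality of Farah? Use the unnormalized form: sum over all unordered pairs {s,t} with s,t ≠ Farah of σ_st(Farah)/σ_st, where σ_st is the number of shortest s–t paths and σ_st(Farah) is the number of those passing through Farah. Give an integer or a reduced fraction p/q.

Pairs whose geodesics pass through Farah — Pablo–Eli: 1/2; Pablo–Yusuf: 1/2; Eli–Akira: 1/2; Eli–Udo: 1/2; Akira–Yusuf: 1/2; Yusuf–Udo: 1/2.
All other pairs contribute 0.
Summing the contributions gives betweenness(Farah) = 3.

3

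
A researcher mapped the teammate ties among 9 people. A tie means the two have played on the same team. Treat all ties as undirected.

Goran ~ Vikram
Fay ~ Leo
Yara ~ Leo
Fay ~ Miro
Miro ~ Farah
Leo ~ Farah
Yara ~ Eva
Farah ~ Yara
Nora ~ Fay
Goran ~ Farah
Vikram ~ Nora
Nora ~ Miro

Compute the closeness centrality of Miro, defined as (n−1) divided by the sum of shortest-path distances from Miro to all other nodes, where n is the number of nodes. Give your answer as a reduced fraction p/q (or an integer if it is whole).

4/7

Distances from Miro: Eva:3, Farah:1, Fay:1, Goran:2, Leo:2, Nora:1, Vikram:2, Yara:2. Sum = 14.
n = 9, so closeness = 8/14 = 4/7.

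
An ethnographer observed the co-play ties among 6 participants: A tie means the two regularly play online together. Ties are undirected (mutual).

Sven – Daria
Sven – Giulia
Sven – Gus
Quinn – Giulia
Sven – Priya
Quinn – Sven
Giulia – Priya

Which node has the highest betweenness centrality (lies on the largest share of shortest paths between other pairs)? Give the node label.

Unnormalized betweenness of each node: Daria:0, Giulia:1/2, Gus:0, Priya:0, Quinn:0, Sven:15/2.
Sven has the largest value, 15/2, making it the main broker — the node through which the most shortest paths run.

Sven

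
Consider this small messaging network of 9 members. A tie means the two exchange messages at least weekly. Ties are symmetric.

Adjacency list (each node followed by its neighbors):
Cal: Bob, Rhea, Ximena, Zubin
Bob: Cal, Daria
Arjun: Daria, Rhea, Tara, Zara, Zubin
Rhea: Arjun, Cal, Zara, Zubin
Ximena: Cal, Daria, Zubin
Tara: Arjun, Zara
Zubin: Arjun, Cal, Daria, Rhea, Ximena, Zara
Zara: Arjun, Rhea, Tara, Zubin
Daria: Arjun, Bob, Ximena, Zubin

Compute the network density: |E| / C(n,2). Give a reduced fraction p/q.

There are 17 edges and 9 nodes, so the maximum possible is C(9,2) = 36.
Density = 17/36.

17/36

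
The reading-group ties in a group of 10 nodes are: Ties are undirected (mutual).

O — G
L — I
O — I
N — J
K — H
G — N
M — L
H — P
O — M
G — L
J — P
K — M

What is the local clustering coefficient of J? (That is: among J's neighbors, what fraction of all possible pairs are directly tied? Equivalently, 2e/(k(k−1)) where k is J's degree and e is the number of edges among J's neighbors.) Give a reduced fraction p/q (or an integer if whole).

0

J's neighbors: N and P (k = 2).
Possible neighbor pairs: C(2,2) = 1. Edges among them: none → e = 0.
Clustering(J) = 0/1.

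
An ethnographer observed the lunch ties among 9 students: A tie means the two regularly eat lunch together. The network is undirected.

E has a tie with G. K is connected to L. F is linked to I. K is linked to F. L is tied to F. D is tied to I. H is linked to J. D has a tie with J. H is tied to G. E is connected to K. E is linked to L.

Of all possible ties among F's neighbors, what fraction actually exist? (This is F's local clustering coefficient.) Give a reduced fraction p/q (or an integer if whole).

1/3

F's neighbors: I, K, and L (k = 3).
Possible neighbor pairs: C(3,2) = 3. Edges among them: K–L → e = 1.
Clustering(F) = 1/3.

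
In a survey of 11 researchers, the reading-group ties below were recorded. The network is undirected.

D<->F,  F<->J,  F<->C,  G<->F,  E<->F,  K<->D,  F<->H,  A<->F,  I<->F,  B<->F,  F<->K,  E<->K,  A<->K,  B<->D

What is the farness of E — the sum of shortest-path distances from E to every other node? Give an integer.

Distances from E: A:2, B:2, C:2, D:2, F:1, G:2, H:2, I:2, J:2, K:1.
Sum = 2 + 2 + 2 + 2 + 1 + 2 + 2 + 2 + 2 + 1 = 18.

18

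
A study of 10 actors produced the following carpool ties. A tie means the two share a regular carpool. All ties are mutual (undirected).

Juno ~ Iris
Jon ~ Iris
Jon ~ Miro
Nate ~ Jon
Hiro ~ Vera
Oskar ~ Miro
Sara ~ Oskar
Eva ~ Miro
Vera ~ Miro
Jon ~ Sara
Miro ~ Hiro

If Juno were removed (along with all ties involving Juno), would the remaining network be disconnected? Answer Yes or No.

Even without Juno, every remaining node can still reach every other (the residual graph is connected), so Juno is not a cut vertex.

No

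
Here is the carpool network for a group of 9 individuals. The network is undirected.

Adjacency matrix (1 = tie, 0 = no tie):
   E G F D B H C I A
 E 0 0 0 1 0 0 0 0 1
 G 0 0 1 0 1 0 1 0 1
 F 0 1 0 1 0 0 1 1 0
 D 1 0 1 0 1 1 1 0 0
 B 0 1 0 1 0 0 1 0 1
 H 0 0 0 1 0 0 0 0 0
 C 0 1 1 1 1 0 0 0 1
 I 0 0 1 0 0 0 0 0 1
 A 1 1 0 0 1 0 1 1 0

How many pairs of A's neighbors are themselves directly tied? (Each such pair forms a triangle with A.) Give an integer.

A's neighbors: B, C, E, G, and I.
Neighbor pairs that are themselves tied: A–B–C; A–B–G; A–C–G. Each forms one triangle with A, for 3 in total.

3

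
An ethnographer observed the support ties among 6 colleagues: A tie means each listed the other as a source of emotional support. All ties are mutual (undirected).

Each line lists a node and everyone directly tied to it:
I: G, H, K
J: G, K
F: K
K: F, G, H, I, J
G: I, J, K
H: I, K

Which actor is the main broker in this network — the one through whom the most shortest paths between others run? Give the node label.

Unnormalized betweenness of each node: F:0, G:1/2, H:0, I:1/2, J:0, K:6.
K has the largest value, 6, making it the main broker — the node through which the most shortest paths run.

K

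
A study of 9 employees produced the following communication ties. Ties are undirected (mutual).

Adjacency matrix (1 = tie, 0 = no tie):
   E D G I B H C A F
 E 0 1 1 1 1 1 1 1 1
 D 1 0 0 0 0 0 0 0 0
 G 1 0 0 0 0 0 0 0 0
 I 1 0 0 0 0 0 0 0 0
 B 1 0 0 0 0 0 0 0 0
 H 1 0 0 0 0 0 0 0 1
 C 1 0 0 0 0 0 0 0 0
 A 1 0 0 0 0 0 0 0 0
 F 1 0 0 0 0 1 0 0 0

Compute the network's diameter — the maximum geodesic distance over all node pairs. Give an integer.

2

Eccentricity of each node (its greatest distance to any other): A:2, B:2, C:2, D:2, E:1, F:2, G:2, H:2, I:2.
The maximum eccentricity is 2, realized for instance by the pair D–G via D – E – G. So the diameter is 2.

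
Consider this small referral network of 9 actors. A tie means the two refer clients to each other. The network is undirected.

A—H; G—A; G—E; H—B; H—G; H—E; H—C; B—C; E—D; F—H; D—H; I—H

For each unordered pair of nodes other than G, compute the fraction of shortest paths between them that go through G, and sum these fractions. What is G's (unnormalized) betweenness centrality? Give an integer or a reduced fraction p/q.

Pairs whose geodesics pass through G — A–E: 1/2.
All other pairs contribute 0.
Summing the contributions gives betweenness(G) = 1/2.

1/2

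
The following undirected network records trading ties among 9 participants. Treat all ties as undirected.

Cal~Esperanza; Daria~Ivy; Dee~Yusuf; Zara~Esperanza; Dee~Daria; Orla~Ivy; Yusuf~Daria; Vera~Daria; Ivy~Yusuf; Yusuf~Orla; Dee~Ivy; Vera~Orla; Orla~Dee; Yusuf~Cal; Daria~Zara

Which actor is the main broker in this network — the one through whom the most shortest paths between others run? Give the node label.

Unnormalized betweenness of each node: Cal:3, Daria:9, Dee:1/2, Esperanza:1, Ivy:1/2, Orla:2, Vera:1/2, Yusuf:15/2, Zara:3.
Daria has the largest value, 9, making it the main broker — the node through which the most shortest paths run.

Daria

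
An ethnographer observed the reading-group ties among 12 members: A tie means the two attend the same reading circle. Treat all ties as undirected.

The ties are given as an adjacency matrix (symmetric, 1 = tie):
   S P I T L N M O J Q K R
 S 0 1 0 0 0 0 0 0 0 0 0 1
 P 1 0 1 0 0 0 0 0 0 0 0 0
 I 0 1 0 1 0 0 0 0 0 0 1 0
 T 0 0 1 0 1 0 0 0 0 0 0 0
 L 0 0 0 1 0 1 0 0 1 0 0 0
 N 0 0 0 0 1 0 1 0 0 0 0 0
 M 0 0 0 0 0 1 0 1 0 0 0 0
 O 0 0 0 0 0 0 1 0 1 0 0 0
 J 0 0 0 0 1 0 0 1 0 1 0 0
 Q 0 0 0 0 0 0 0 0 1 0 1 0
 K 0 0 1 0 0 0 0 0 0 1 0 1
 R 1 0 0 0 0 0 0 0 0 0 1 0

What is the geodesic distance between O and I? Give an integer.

4

One shortest route is O – J – Q – K – I, which uses 4 edges, and at distance 3 from O we only reach {K, T}, which does not include I. So d(O,I) = 4.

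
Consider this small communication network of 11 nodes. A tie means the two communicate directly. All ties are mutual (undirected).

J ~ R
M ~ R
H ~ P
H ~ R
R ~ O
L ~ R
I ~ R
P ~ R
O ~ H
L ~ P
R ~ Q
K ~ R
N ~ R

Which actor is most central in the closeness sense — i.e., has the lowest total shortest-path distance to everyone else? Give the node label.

R

Farness (sum of distances to all others) for each node — H:17, I:19, J:19, K:19, L:18, M:19, N:19, O:18, P:17, Q:19, R:10.
The smallest farness is 10, for R, so R has the highest closeness.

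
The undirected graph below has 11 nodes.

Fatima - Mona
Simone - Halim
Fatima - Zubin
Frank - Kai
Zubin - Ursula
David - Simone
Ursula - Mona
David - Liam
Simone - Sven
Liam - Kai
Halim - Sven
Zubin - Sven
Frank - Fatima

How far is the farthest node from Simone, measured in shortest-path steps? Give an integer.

Distances from Simone: David:1, Fatima:3, Frank:4, Halim:1, Kai:3, Liam:2, Mona:4, Sven:1, Ursula:3, Zubin:2.
The largest is 4 (to Mona and Frank), so the eccentricity of Simone is 4.

4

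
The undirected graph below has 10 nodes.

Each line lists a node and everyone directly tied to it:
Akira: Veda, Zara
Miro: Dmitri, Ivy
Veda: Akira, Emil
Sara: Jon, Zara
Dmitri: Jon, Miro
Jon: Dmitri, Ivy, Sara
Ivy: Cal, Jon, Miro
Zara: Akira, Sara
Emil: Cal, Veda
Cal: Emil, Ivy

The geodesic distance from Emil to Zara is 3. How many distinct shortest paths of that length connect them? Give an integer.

The shortest distance is 3, and the only length-3 path is Emil–Veda–Akira–Zara. So there is exactly 1 shortest path.

1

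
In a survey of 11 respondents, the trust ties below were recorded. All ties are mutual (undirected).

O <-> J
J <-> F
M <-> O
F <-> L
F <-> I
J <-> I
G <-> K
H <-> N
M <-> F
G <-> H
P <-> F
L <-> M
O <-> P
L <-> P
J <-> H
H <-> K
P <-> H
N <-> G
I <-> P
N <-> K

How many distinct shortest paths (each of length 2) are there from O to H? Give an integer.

2

The shortest distance is 2. The length-2 paths are: O–J–H; O–P–H.
That gives 2 distinct shortest paths.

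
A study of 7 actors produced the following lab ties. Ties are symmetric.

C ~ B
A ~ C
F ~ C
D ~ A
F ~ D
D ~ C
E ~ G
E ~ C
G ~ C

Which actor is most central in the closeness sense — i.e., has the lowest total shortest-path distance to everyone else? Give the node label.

Farness (sum of distances to all others) for each node — A:10, B:11, C:6, D:9, E:10, F:10, G:10.
The smallest farness is 6, for C, so C has the highest closeness.

C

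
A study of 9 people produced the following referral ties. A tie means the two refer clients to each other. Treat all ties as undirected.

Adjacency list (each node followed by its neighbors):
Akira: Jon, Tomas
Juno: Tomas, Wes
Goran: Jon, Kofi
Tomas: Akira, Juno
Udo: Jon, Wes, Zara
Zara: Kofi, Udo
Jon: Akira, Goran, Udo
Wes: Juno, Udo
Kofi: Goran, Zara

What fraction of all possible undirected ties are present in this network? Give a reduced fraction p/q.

There are 10 edges and 9 nodes, so the maximum possible is C(9,2) = 36.
Density = 10/36 = 5/18.

5/18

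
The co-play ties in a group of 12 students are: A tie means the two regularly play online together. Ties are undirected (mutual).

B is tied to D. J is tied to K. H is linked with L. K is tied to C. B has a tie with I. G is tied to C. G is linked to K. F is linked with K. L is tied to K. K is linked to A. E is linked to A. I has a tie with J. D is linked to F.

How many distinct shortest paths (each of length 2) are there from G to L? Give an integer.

The shortest distance is 2, and the only length-2 path is G–K–L. So there is exactly 1 shortest path.

1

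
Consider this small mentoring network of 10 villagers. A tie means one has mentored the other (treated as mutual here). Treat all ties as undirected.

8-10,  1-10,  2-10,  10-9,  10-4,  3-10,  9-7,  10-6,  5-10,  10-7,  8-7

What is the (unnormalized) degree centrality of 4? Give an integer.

1

4 is directly tied to 10. That is 1 neighbor, so the degree of 4 is 1.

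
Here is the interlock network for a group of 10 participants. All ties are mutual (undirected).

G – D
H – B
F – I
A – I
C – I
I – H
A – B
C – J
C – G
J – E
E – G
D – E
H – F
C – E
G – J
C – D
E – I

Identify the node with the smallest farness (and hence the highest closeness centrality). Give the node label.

I

Farness (sum of distances to all others) for each node — A:19, B:24, C:14, D:20, E:14, F:19, G:19, H:18, I:13, J:20.
The smallest farness is 13, for I, so I has the highest closeness.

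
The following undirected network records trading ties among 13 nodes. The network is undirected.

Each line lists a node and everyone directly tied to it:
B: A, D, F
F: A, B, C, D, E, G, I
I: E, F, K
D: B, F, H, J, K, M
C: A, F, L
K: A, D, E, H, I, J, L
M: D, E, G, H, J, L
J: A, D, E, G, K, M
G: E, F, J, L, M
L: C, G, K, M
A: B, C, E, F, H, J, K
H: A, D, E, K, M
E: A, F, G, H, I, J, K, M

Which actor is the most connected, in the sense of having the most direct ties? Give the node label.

E

Degrees — A:7, B:3, C:3, D:6, E:8, F:7, G:5, H:5, I:3, J:6, K:7, L:4, M:6.
The maximum is 8, attained only by E.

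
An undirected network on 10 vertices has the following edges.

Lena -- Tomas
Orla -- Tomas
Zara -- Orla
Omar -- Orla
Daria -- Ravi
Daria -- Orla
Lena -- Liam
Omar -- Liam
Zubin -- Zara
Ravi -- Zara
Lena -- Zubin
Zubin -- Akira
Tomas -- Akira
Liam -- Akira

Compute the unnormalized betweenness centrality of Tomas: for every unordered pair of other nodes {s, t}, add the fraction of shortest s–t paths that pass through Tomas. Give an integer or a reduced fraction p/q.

Pairs whose geodesics pass through Tomas — Daria–Lena: 1; Daria–Akira: 1; Orla–Lena: 1; Orla–Akira: 1; Lena–Akira: 1/3.
All other pairs contribute 0.
Summing the contributions gives betweenness(Tomas) = 13/3.

13/3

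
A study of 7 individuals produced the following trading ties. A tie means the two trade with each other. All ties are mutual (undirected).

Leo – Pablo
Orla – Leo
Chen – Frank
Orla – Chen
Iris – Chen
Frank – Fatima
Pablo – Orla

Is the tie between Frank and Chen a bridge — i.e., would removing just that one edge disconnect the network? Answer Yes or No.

Without the Frank–Chen edge there is no alternate route between Frank and Chen, so the network disconnects. It is a bridge.

Yes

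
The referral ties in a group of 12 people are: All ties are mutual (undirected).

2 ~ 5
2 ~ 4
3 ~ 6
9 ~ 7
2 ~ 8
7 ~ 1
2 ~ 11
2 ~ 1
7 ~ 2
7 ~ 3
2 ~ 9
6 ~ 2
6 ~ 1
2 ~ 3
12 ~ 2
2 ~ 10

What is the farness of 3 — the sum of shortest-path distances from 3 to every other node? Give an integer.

Distances from 3: 1:2, 2:1, 4:2, 5:2, 6:1, 7:1, 8:2, 9:2, 10:2, 11:2, 12:2.
Sum = 2 + 1 + 2 + 2 + 1 + 1 + 2 + 2 + 2 + 2 + 2 = 19.

19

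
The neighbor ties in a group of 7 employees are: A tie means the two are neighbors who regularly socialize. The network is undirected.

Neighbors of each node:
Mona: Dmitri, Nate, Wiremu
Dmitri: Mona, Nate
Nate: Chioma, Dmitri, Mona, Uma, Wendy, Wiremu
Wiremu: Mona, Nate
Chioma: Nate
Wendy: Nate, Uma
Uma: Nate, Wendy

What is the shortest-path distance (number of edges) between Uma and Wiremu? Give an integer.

2

One shortest route is Uma – Nate – Wiremu, which uses 2 edges, and Uma and Wiremu are not directly tied, so nothing shorter exists. So d(Uma,Wiremu) = 2.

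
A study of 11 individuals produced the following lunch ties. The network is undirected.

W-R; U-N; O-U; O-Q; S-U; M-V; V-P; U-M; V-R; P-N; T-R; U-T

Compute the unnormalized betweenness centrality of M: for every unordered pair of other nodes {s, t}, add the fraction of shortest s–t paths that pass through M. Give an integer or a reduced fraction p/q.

Pairs whose geodesics pass through M — S–V: 1; Q–V: 1; V–U: 1; V–O: 1.
All other pairs contribute 0.
Summing the contributions gives betweenness(M) = 4.

4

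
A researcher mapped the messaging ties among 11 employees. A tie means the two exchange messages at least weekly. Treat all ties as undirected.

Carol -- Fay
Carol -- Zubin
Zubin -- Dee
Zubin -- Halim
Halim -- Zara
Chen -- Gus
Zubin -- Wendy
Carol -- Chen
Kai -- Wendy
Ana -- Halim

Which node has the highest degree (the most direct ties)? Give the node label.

Degrees — Ana:1, Carol:3, Chen:2, Dee:1, Fay:1, Gus:1, Halim:3, Kai:1, Wendy:2, Zara:1, Zubin:4.
The maximum is 4, attained only by Zubin.

Zubin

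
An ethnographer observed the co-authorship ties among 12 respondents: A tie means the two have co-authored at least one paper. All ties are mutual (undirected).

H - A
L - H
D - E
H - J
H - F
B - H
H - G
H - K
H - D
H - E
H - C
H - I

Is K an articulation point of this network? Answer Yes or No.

Even without K, every remaining node can still reach every other (the residual graph is connected), so K is not a cut vertex.

No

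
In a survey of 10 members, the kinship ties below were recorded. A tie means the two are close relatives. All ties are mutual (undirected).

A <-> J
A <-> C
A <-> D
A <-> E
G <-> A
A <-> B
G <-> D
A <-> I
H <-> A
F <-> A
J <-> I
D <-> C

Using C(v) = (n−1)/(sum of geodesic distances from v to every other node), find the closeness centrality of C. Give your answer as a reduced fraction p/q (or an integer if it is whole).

9/16

Distances from C: A:1, B:2, D:1, E:2, F:2, G:2, H:2, I:2, J:2. Sum = 16.
n = 10, so closeness = 9/16.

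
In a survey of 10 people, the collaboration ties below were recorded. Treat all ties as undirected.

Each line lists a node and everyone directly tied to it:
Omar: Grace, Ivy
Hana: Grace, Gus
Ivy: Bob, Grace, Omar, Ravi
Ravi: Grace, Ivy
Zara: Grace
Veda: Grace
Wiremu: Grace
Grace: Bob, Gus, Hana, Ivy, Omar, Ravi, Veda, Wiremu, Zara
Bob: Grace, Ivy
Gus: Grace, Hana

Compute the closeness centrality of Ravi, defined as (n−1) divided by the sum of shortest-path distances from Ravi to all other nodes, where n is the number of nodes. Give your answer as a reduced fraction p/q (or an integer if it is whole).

9/16

Distances from Ravi: Bob:2, Grace:1, Gus:2, Hana:2, Ivy:1, Omar:2, Veda:2, Wiremu:2, Zara:2. Sum = 16.
n = 10, so closeness = 9/16.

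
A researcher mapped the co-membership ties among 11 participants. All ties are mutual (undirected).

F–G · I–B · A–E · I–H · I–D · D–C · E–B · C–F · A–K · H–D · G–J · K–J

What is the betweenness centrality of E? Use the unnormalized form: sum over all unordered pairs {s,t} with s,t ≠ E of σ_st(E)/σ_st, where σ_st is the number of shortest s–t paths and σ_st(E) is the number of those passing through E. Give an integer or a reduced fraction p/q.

10

Pairs whose geodesics pass through E — H–K: 1; H–A: 1; D–K: 1/2; D–A: 1; C–A: 1/2; G–B: 1/2; J–B: 1; J–I: 1/2; K–B: 1; K–I: 1; A–B: 1; A–I: 1.
All other pairs contribute 0.
Summing the contributions gives betweenness(E) = 10.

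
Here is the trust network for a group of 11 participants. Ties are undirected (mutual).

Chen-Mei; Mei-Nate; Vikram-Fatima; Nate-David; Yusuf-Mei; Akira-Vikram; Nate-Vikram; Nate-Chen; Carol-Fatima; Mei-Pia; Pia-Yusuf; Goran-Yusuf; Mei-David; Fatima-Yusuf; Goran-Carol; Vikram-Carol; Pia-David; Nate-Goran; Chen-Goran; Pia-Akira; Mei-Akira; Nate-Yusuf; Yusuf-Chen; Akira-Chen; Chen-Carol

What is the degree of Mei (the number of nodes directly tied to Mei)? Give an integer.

Mei is directly tied to Akira, Chen, David, Nate, Pia, and Yusuf. That is 6 neighbors, so the degree of Mei is 6.

6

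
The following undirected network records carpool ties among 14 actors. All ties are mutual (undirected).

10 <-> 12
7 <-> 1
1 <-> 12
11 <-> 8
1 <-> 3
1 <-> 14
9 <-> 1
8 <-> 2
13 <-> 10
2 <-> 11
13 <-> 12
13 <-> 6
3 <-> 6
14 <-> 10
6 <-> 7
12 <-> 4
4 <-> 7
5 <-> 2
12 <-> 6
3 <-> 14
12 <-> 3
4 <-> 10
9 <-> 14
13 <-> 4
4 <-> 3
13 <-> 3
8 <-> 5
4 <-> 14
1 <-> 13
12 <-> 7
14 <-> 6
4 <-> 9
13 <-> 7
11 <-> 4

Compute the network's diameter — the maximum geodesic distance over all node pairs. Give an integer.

5

Eccentricity of each node (its greatest distance to any other): 1:5, 2:4, 3:4, 4:3, 5:5, 6:5, 7:4, 8:4, 9:4, 10:4, 11:3, 12:4, 13:4, 14:4.
The maximum eccentricity is 5, realized for instance by the pair 5–6 via 5 – 2 – 11 – 4 – 7 – 6. So the diameter is 5.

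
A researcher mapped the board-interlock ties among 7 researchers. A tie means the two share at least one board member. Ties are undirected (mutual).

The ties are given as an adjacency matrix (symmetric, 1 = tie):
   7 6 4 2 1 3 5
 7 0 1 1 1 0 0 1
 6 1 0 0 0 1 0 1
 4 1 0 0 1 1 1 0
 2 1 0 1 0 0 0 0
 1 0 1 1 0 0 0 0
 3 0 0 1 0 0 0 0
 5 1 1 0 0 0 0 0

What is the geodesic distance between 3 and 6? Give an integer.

One shortest route is 3 – 4 – 7 – 6, which uses 3 edges, and at distance 2 from 3 we only reach {1, 2, 7}, which does not include 6. So d(3,6) = 3.

3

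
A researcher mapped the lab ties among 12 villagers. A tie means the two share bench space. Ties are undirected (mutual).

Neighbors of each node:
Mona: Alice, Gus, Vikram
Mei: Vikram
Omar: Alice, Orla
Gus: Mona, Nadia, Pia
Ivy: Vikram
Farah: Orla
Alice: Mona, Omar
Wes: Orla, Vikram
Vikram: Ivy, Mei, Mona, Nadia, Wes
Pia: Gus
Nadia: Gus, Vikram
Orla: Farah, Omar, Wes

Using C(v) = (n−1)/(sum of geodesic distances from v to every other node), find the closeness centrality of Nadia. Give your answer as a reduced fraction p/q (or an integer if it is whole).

Distances from Nadia: Alice:3, Farah:4, Gus:1, Ivy:2, Mei:2, Mona:2, Omar:4, Orla:3, Pia:2, Vikram:1, Wes:2. Sum = 26.
n = 12, so closeness = 11/26.

11/26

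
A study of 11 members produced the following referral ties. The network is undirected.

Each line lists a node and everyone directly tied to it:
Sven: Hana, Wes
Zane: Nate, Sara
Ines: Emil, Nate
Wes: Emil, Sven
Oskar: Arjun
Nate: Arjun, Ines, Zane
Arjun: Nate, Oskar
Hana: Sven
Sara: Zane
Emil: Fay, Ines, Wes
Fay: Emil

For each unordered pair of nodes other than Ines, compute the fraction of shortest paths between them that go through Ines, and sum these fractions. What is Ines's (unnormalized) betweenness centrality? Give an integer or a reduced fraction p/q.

25

Pairs whose geodesics pass through Ines — Fay–Sara: 1; Fay–Arjun: 1; Fay–Zane: 1; Fay–Nate: 1; Fay–Oskar: 1; Wes–Sara: 1; Wes–Arjun: 1; Wes–Zane: 1; Wes–Nate: 1; Wes–Oskar: 1; Sven–Sara: 1; Sven–Arjun: 1; Sven–Zane: 1; Sven–Nate: 1 … (+11 more pairs).
All other pairs contribute 0.
Summing the contributions gives betweenness(Ines) = 25.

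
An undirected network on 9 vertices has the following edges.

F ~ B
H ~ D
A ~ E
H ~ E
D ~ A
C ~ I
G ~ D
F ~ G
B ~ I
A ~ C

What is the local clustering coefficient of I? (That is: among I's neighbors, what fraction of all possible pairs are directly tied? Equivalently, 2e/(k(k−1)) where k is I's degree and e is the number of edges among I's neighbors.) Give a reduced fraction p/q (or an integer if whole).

0

I's neighbors: B and C (k = 2).
Possible neighbor pairs: C(2,2) = 1. Edges among them: none → e = 0.
Clustering(I) = 0/1.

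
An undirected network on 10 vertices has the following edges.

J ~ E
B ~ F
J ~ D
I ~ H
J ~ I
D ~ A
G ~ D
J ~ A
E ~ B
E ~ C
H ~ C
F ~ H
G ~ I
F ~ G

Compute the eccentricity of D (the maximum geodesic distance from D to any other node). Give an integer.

3

Distances from D: A:1, B:3, C:3, E:2, F:2, G:1, H:3, I:2, J:1.
The largest is 3 (to H, C, and B), so the eccentricity of D is 3.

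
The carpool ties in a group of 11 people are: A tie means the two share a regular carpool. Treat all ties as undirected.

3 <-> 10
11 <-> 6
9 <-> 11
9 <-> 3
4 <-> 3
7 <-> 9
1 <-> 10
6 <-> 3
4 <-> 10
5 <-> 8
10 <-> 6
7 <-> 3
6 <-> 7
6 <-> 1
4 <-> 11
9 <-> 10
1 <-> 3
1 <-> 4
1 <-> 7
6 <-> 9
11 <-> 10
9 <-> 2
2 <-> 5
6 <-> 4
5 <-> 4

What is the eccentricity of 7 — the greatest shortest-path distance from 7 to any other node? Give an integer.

4

Distances from 7: 1:1, 2:2, 3:1, 4:2, 5:3, 6:1, 8:4, 9:1, 10:2, 11:2.
The largest is 4 (to 8), so the eccentricity of 7 is 4.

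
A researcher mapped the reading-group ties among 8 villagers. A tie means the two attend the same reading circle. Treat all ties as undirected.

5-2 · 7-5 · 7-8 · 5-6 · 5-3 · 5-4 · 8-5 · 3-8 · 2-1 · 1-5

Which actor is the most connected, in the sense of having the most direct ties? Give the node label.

Degrees — 1:2, 2:2, 3:2, 4:1, 5:7, 6:1, 7:2, 8:3.
The maximum is 7, attained only by 5.

5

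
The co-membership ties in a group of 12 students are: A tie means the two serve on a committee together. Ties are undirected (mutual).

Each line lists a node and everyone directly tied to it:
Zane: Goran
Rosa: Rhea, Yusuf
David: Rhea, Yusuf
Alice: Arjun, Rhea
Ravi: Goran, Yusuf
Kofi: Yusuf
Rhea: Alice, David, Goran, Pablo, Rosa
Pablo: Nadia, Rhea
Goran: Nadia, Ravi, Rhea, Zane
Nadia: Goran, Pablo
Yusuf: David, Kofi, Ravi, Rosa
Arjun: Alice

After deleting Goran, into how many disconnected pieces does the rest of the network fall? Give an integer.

Without Goran, the remaining ties split the others into: {Alice, Arjun, David, Kofi, Nadia, Pablo, Ravi, Rhea, Rosa, Yusuf}; {Zane}.
That's 2 separate components.

2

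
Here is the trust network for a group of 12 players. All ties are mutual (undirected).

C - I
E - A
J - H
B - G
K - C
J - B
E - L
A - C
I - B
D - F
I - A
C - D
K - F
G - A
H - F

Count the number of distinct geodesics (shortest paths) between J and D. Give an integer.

1

The shortest distance is 3, and the only length-3 path is J–H–F–D. So there is exactly 1 shortest path.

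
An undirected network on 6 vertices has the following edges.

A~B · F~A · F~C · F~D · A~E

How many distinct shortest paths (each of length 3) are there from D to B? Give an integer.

The shortest distance is 3, and the only length-3 path is D–F–A–B. So there is exactly 1 shortest path.

1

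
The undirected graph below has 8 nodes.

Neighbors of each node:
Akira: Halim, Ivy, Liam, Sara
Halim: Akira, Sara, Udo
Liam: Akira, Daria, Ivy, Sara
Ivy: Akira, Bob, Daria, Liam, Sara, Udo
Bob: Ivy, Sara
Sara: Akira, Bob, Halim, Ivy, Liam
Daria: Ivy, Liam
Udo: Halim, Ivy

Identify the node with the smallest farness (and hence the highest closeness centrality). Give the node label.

Farness (sum of distances to all others) for each node — Akira:10, Bob:12, Daria:13, Halim:12, Ivy:8, Liam:10, Sara:9, Udo:12.
The smallest farness is 8, for Ivy, so Ivy has the highest closeness.

Ivy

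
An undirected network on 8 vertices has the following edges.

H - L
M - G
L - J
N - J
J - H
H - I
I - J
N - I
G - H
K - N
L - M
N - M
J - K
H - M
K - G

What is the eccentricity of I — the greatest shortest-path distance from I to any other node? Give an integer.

2

Distances from I: G:2, H:1, J:1, K:2, L:2, M:2, N:1.
The largest is 2 (to M, K, L, and G), so the eccentricity of I is 2.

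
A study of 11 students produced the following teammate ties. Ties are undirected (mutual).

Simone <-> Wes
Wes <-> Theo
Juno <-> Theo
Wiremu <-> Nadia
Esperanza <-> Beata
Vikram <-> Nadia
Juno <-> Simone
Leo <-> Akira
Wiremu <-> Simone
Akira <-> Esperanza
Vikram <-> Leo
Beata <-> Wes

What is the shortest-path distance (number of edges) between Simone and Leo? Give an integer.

One shortest route is Simone – Wiremu – Nadia – Vikram – Leo, which uses 4 edges, and at distance 3 from Simone we only reach {Esperanza, Vikram}, which does not include Leo. So d(Simone,Leo) = 4.

4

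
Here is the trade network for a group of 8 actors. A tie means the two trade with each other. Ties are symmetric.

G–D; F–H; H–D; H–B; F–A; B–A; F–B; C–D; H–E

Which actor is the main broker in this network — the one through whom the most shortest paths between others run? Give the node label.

H

Unnormalized betweenness of each node: A:0, B:5/2, C:0, D:11, E:0, F:5/2, G:0, H:15.
H has the largest value, 15, making it the main broker — the node through which the most shortest paths run.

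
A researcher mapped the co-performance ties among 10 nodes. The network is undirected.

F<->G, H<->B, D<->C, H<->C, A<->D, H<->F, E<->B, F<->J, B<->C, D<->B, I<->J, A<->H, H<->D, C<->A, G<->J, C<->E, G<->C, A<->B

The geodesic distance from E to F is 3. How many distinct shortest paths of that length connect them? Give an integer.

3

The shortest distance is 3. The length-3 paths are: E–C–G–F; E–B–H–F; E–C–H–F.
That gives 3 distinct shortest paths.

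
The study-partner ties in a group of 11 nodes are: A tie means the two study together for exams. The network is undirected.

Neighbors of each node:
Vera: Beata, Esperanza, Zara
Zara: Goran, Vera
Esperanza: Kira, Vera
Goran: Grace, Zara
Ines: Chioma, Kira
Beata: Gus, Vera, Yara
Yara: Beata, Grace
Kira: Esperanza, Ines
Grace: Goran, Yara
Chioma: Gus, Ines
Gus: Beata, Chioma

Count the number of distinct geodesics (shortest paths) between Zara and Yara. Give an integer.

2

The shortest distance is 3. The length-3 paths are: Zara–Vera–Beata–Yara; Zara–Goran–Grace–Yara.
That gives 2 distinct shortest paths.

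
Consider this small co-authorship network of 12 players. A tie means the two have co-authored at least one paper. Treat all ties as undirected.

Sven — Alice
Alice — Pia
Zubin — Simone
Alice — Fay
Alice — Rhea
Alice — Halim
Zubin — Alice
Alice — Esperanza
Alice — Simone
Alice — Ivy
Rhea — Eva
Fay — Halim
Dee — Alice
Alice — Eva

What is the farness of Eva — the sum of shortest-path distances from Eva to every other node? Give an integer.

20

Distances from Eva: Alice:1, Dee:2, Esperanza:2, Fay:2, Halim:2, Ivy:2, Pia:2, Rhea:1, Simone:2, Sven:2, Zubin:2.
Sum = 1 + 2 + 2 + 2 + 2 + 2 + 2 + 1 + 2 + 2 + 2 = 20.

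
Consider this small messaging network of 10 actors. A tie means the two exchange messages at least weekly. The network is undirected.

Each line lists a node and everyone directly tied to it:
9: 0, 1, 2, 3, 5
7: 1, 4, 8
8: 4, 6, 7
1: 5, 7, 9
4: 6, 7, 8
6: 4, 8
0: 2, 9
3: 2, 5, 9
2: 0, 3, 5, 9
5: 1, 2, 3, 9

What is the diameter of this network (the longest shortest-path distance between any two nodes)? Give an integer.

5

Eccentricity of each node (its greatest distance to any other): 0:5, 1:3, 2:5, 3:5, 4:4, 5:4, 6:5, 7:3, 8:4, 9:4.
The maximum eccentricity is 5, realized for instance by the pair 6–0 via 6 – 8 – 7 – 1 – 9 – 0. So the diameter is 5.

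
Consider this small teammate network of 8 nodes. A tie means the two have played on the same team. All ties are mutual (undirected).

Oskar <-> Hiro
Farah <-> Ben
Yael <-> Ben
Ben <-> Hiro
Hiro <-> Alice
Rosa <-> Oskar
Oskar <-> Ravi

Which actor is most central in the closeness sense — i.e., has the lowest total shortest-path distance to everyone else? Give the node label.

Hiro

Farness (sum of distances to all others) for each node — Alice:17, Ben:13, Farah:19, Hiro:11, Oskar:13, Ravi:19, Rosa:19, Yael:19.
The smallest farness is 11, for Hiro, so Hiro has the highest closeness.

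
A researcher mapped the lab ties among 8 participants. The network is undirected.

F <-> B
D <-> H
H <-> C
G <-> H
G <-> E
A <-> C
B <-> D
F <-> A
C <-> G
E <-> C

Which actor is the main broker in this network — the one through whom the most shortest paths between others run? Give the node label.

Unnormalized betweenness of each node: A:13/3, B:2, C:23/3, D:11/3, E:0, F:7/3, G:4/3, H:17/3.
C has the largest value, 23/3, making it the main broker — the node through which the most shortest paths run.

C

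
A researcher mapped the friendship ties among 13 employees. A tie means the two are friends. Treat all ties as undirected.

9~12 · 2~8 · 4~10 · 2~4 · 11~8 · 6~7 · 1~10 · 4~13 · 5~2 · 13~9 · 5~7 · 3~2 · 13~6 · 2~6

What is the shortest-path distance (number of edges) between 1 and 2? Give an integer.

3

One shortest route is 1 – 10 – 4 – 2, which uses 3 edges, and at distance 2 from 1 we only reach {4}, which does not include 2. So d(1,2) = 3.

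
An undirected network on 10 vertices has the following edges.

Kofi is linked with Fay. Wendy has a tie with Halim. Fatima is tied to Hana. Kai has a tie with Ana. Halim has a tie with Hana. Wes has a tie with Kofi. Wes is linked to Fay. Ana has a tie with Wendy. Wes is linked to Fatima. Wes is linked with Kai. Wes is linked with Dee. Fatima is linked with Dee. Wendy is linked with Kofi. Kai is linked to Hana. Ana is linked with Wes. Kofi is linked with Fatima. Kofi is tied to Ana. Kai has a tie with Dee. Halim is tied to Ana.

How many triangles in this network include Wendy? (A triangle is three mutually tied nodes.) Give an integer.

Wendy's neighbors: Ana, Halim, and Kofi.
Neighbor pairs that are themselves tied: Wendy–Ana–Halim; Wendy–Ana–Kofi. Each forms one triangle with Wendy, for 2 in total.

2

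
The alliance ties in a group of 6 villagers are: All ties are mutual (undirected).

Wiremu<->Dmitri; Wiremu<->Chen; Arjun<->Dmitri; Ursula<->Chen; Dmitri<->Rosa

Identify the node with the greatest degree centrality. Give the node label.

Dmitri

Degrees — Arjun:1, Chen:2, Dmitri:3, Rosa:1, Ursula:1, Wiremu:2.
The maximum is 3, attained only by Dmitri.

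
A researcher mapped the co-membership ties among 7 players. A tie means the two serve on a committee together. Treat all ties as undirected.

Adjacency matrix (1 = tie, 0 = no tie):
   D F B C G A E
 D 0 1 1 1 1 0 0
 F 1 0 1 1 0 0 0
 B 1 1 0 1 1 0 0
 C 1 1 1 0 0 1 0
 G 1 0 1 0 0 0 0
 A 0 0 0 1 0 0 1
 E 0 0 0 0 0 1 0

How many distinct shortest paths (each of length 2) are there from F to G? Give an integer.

The shortest distance is 2. The length-2 paths are: F–D–G; F–B–G.
That gives 2 distinct shortest paths.

2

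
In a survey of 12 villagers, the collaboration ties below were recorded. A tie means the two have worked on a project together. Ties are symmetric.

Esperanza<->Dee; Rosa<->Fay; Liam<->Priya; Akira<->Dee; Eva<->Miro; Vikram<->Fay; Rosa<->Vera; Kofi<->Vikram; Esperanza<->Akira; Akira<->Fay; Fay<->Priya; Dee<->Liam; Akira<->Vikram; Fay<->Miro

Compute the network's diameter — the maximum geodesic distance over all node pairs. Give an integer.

Eccentricity of each node (its greatest distance to any other): Akira:3, Dee:4, Esperanza:4, Eva:4, Fay:2, Kofi:4, Liam:4, Miro:3, Priya:3, Rosa:3, Vera:4, Vikram:3.
The maximum eccentricity is 4, realized for instance by the pair Eva–Kofi via Eva – Miro – Fay – Vikram – Kofi. So the diameter is 4.

4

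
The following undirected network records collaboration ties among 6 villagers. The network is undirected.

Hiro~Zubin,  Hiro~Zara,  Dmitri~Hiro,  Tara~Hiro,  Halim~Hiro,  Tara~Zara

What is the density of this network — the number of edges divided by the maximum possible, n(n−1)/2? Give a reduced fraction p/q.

2/5

There are 6 edges and 6 nodes, so the maximum possible is C(6,2) = 15.
Density = 6/15 = 2/5.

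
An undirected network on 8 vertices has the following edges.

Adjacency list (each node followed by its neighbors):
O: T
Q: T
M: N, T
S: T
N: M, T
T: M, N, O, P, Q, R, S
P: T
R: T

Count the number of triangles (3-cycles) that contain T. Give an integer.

T's neighbors: M, N, O, P, Q, R, and S.
Neighbor pairs that are themselves tied: T–M–N. Each forms one triangle with T, for 1 in total.

1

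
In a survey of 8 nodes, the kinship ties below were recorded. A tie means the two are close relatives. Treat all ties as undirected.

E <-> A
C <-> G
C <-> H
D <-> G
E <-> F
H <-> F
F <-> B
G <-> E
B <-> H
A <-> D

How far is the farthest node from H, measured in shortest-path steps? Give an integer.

Distances from H: A:3, B:1, C:1, D:3, E:2, F:1, G:2.
The largest is 3 (to A and D), so the eccentricity of H is 3.

3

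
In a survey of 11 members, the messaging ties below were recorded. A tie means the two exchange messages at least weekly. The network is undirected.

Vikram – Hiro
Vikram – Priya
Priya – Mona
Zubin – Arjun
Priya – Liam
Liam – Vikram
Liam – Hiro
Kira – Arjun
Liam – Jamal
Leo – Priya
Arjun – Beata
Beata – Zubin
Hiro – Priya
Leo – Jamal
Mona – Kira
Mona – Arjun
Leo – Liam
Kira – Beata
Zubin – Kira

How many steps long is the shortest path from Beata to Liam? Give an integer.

One shortest route is Beata – Arjun – Mona – Priya – Liam, which uses 4 edges, and at distance 3 from Beata we only reach {Priya}, which does not include Liam. So d(Beata,Liam) = 4.

4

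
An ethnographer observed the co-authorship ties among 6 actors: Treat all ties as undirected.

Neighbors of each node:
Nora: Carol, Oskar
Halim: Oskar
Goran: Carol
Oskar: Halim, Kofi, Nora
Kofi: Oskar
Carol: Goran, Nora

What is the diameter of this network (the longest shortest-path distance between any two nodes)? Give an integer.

Eccentricity of each node (its greatest distance to any other): Carol:3, Goran:4, Halim:4, Kofi:4, Nora:2, Oskar:3.
The maximum eccentricity is 4, realized for instance by the pair Halim–Goran via Halim – Oskar – Nora – Carol – Goran. So the diameter is 4.

4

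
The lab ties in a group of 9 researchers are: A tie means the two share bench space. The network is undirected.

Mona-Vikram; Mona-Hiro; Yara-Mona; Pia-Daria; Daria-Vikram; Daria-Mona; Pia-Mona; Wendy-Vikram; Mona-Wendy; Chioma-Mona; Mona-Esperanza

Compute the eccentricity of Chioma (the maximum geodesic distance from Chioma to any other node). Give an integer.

2

Distances from Chioma: Daria:2, Esperanza:2, Hiro:2, Mona:1, Pia:2, Vikram:2, Wendy:2, Yara:2.
The largest is 2 (to Vikram, Yara, Wendy, Pia, Daria, Esperanza, and Hiro), so the eccentricity of Chioma is 2.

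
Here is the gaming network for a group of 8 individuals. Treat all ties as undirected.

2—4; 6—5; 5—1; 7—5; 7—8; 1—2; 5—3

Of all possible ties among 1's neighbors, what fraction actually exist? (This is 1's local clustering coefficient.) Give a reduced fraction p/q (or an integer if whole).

0

1's neighbors: 2 and 5 (k = 2).
Possible neighbor pairs: C(2,2) = 1. Edges among them: none → e = 0.
Clustering(1) = 0/1.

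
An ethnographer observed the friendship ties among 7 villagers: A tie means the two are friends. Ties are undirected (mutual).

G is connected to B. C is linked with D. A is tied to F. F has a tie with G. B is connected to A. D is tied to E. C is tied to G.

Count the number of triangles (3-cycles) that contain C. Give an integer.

C's neighbors are D and G, but none of them are tied to each other, so no triangle contains C.

0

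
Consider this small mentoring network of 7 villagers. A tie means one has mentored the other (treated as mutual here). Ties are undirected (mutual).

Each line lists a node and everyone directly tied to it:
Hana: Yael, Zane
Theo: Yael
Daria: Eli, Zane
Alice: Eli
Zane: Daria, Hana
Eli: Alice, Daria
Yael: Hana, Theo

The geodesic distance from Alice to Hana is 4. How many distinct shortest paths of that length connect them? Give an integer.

The shortest distance is 4, and the only length-4 path is Alice–Eli–Daria–Zane–Hana. So there is exactly 1 shortest path.

1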